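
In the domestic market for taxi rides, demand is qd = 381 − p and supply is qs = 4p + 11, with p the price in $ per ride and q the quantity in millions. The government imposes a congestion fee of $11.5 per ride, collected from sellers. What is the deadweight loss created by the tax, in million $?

Before the tax: set 381 − p = 4p + 11 → p* = $74, q* = 307.
With the tax collected from sellers, supply shifts: qs = 4(p − 11.5) + 11.
Solving gives q = 297.8 with buyers paying $83.2 and sellers receiving $71.7 (the $11.5 wedge).
Quantity falls by |ΔQ| = |307 − 297.8| = 9.2.
DWL = ½ · t · |ΔQ| = ½ · 11.5 · 9.2 = $52.9.

Deadweight loss = $52.9 million.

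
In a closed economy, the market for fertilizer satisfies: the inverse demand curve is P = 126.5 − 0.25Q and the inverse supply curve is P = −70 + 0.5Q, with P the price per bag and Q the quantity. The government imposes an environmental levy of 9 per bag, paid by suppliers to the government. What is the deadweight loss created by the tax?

Rewrite in direct form: Qd = 506 − 4P and Qs = 2P + 140.
Without the tax, 506 − 4P = 2P + 140 gives 6P = 366, so P* = 61 and Q* = 262.
With the tax collected from suppliers, supply shifts: Qs = 2(P − 9) + 140.
Solving gives Q = 250 with consumers paying 64 and suppliers receiving 55 (the 9 wedge).
Quantity falls by |ΔQ| = |262 − 250| = 12.
DWL = ½ · t · |ΔQ| = ½ · 9 · 12 = 54.

Deadweight loss = 54.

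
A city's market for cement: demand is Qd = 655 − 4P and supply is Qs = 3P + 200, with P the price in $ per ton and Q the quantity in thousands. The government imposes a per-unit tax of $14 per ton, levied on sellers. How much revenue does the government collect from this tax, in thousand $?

Tax revenue = $5194 thousand.

Without the tax, 655 − 4P = 3P + 200 gives 7P = 455, so P* = $65 and Q* = 395.
With the tax collected from sellers, supply shifts: Qs = 3(P − 14) + 200.
Solving gives Q = 371 with buyers paying $71 and sellers receiving $57 (the $14 wedge).
Revenue = t · Q = 14 · 371 = $5194.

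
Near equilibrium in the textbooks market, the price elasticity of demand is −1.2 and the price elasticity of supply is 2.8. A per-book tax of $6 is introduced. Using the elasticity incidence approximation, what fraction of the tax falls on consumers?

Incidence ratio: consumers' share ≈ εs / (εs + |εd|) = 2.8 / (2.8 + 1.2) = 0.7.
Supply is the more elastic side, so consumers bear the larger share.

Consumers' share ≈ 0.7.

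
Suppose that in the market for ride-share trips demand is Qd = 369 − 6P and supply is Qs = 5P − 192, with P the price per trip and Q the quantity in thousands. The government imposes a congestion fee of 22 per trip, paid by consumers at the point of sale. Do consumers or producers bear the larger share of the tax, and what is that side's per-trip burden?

Producers bear the larger share: 12 per trip.

Before the tax: set 369 − 6P = 5P − 192 → P* = 51, Q* = 63.
With the tax collected from consumers, demand (in seller-price terms) shifts: Qd = 369 − 6(P + 22).
Solving gives Q = 3 with consumers paying 61 and producers receiving 39 (the 22 wedge).
Per-trip burden: consumers 10, producers 12.
Producers take the larger share because supply is less price-elastic here (demand slope 6 vs supply slope 5).
The less price-elastic side of the market bears the larger share of a per-unit tax.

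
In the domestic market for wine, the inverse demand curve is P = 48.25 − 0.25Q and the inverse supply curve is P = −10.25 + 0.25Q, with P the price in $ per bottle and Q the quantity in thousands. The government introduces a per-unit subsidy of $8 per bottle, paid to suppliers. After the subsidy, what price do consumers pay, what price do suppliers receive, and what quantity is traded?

Rewrite in direct form: Qd = 193 − 4P and Qs = 4P + 41.
Before the subsidy: set 193 − 4P = 4P + 41 → P* = $19, Q* = 117.
With a per-unit subsidy paid to suppliers, each receives P + 8 per unit sold, so supply becomes Qs = 4(P + 8) + 41.
Solving gives Q = 133 with consumers paying $15 and suppliers receiving $23 (the $8 wedge).

Consumers pay $15; suppliers receive $23; quantity = 133.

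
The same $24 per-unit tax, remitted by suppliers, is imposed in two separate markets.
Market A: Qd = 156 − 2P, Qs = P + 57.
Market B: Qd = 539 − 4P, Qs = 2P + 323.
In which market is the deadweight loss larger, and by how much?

Market A: pre-tax P* = $33, Q* = 90; post-tax Q = 74; deadweight loss = $192.
Market B: pre-tax P* = $36, Q* = 395; post-tax Q = 363; deadweight loss = $384.
Difference: $192 vs $384 → market B is larger by $192.

Market B, by $192.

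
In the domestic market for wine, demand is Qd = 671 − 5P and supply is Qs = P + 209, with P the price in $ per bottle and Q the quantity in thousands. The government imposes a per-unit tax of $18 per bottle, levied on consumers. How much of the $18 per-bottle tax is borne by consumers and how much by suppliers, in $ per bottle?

Before the tax: set 671 − 5P = P + 209 → P* = $77, Q* = 286.
With the tax collected from consumers, demand (in seller-price terms) shifts: Qd = 671 − 5(P + 18).
New equilibrium: consumers pay $80, suppliers receive $62, Q = 271. (Wedge: Pb − Ps = 18.)
Burden on consumers: $3; on suppliers: $15. (They sum to $18.)
The less price-elastic side of the market bears the larger share of a per-unit tax.

Consumers bear $3 per bottle; suppliers bear $15 per bottle.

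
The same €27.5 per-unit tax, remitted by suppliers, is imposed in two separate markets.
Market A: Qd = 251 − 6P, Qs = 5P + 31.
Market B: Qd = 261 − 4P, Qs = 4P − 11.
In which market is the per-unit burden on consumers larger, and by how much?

Market B, by €1.25.

Market A: pre-tax P* = €20, Q* = 131; post-tax Q = 56; per-unit burden on consumers = €12.5.
Market B: pre-tax P* = €34, Q* = 125; post-tax Q = 70; per-unit burden on consumers = €13.75.
Difference: €12.5 vs €13.75 → market B is larger by €1.25.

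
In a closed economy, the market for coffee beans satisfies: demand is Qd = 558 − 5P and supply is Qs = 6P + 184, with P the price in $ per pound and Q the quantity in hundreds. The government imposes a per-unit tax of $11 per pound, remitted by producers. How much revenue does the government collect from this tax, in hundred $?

Without the tax, 558 − 5P = 6P + 184 gives 11P = 374, so P* = $34 and Q* = 388.
With the tax collected from producers, supply shifts: Qs = 6(P − 11) + 184.
Solving gives Q = 358 with buyers paying $40 and producers receiving $29 (the $11 wedge).
Revenue = t · Q = 11 · 358 = $3938.

Tax revenue = $3938 hundred.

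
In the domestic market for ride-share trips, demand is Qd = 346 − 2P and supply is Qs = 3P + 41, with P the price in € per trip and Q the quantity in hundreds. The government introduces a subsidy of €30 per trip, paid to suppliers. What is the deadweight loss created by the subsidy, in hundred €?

Without the subsidy, 346 − 2P = 3P + 41 gives 5P = 305, so P* = €61 and Q* = 224.
With a per-unit subsidy paid to suppliers, each receives P + 30 per unit sold, so supply becomes Qs = 3(P + 30) + 41.
Solving gives Q = 260 with consumers paying €43 and suppliers receiving €73 (the €30 wedge).
Quantity rises by |ΔQ| = |224 − 260| = 36.
DWL = ½ · t · |ΔQ| = ½ · 30 · 36 = €540.

Deadweight loss = €540 hundred.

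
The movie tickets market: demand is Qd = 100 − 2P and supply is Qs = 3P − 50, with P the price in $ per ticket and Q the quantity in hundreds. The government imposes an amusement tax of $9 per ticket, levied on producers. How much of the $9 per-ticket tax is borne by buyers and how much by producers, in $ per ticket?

Without the tax, 100 − 2P = 3P − 50 gives 5P = 150, so P* = $30 and Q* = 40.
With the tax collected from producers, supply shifts: Qs = 3(P − 9) − 50.
New equilibrium: buyers pay $35.4, producers receive $26.4, Q = 29.2. (Wedge: Pb − Ps = 9.)
Burden on buyers: $5.4; on producers: $3.6. (They sum to $9.)
The less price-elastic side of the market bears the larger share of a per-unit tax.

Buyers bear $5.4 per ticket; producers bear $3.6 per ticket.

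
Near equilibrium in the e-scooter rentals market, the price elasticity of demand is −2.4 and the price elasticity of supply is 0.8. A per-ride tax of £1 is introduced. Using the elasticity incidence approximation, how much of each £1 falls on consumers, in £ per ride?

Consumers bear ≈ £0.25 per ride.

Incidence ratio: consumers' share ≈ εs / (εs + |εd|) = 0.8 / (0.8 + 2.4) = 0.25.
So consumers bear ≈ 0.25 × £1 = £0.25; suppliers bear £0.75.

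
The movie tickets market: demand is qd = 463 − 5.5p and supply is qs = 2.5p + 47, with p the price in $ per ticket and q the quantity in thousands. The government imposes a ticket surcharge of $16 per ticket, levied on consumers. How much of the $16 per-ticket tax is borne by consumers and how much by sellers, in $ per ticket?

Without the tax, 463 − 5.5p = 2.5p + 47 gives 8p = 416, so p* = $52 and q* = 177.
With the tax collected from consumers, demand (in seller-price terms) shifts: qd = 463 − 5.5(p + 16).
New equilibrium: consumers pay $57, sellers receive $41, q = 149.5. (Wedge: pb − ps = 16.)
Burden on consumers: $5; on sellers: $11. (They sum to $16.)
The less price-elastic side of the market bears the larger share of a per-unit tax.

Consumers bear $5 per ticket; sellers bear $11 per ticket.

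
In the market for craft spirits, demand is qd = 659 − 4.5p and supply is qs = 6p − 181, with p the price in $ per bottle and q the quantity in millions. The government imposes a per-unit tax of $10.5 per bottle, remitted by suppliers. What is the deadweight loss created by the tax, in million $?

Before the tax: set 659 − 4.5p = 6p − 181 → p* = $80, q* = 299.
With the tax collected from suppliers, supply shifts: qs = 6(p − 10.5) − 181.
New equilibrium: buyers pay $86, suppliers receive $75.5, q = 272. (Wedge: pb − ps = 10.5.)
Quantity falls by |ΔQ| = |299 − 272| = 27.
DWL = ½ · t · |ΔQ| = ½ · 10.5 · 27 = $141.75.

Deadweight loss = $141.75 million.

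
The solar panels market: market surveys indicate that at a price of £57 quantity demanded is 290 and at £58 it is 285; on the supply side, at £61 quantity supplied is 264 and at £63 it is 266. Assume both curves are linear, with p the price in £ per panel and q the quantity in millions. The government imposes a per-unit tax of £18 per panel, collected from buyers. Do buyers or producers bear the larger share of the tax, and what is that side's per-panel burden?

Demand slope: (285 − 290)/(58 − 57) = -5, so qd = 575 − 5p.
Supply slope: (266 − 264)/(63 − 61) = 1, so qs = p + 203.
Without the tax, 575 − 5p = p + 203 gives 6p = 372, so p* = £62 and q* = 265.
With the tax collected from buyers, demand (in seller-price terms) shifts: qd = 575 − 5(p + 18).
Solving gives q = 250 with buyers paying £65 and producers receiving £47 (the £18 wedge).
Per-panel burden: buyers £3, producers £15.
Producers take the larger share because supply is less price-elastic here (demand slope 5 vs supply slope 1).

Producers bear the larger share: £15 per panel.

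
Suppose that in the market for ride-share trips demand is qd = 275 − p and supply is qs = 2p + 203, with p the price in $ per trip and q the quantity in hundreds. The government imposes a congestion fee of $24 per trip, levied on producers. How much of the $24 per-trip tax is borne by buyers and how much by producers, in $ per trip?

Without the tax, 275 − p = 2p + 203 gives 3p = 72, so p* = $24 and q* = 251.
With the tax collected from producers, supply shifts: qs = 2(p − 24) + 203.
New equilibrium: buyers pay $40, producers receive $16, q = 235. (Wedge: pb − ps = 24.)
Burden on buyers: $16; on producers: $8. (They sum to $24.)
The less price-elastic side of the market bears the larger share of a per-unit tax.

Buyers bear $16 per trip; producers bear $8 per trip.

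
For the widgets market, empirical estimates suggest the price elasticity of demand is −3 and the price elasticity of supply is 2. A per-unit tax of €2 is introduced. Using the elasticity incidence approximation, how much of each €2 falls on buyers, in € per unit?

Buyers bear ≈ €0.8 per unit.

Incidence ratio: buyers' share ≈ εs / (εs + |εd|) = 2 / (2 + 3) = 0.4.
So buyers bear ≈ 0.4 × €2 = €0.8; producers bear €1.2.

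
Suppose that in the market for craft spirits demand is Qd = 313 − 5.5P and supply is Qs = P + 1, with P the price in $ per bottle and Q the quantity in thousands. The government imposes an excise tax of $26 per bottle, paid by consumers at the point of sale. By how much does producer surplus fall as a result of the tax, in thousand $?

Producer surplus falls by $836 thousand.

Before the tax: set 313 − 5.5P = P + 1 → P* = $48, Q* = 49.
With the tax collected from consumers, demand (in seller-price terms) shifts: Qd = 313 − 5.5(P + 26).
New equilibrium: consumers pay $52, suppliers receive $26, Q = 27. (Wedge: Pb − Ps = 26.)
ΔPS is the trapezoid between Q = 27 and Q = 49 of height $22: ½ · (49 + 27) · 22 = $836.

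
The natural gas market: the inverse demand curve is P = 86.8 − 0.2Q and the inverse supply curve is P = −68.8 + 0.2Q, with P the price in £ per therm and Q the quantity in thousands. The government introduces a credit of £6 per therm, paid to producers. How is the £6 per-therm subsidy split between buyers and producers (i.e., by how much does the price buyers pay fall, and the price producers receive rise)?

Buyers gain £3 per therm; producers gain £3 per therm.

Inverting to Q(P) form: Qd = 434 − 5P; Qs = 5P + 344.
Without the subsidy, 434 − 5P = 5P + 344 gives 10P = 90, so P* = £9 and Q* = 389.
With a per-unit subsidy paid to producers, each receives P + 6 per unit sold, so supply becomes Qs = 5(P + 6) + 344.
New equilibrium: buyers pay £6, producers receive £12, Q = 404. (Wedge: Pb − Ps = −6.)
Gain to buyers: £3; to producers: £3. (They sum to £6.)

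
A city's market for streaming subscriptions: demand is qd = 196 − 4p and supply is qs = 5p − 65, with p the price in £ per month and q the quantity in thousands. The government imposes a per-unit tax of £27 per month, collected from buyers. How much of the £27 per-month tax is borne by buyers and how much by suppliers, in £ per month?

Without the tax, 196 − 4p = 5p − 65 gives 9p = 261, so p* = £29 and q* = 80.
With the tax collected from buyers, demand (in seller-price terms) shifts: qd = 196 − 4(p + 27).
New equilibrium: buyers pay £44, suppliers receive £17, q = 20. (Wedge: pb − ps = 27.)
Burden on buyers: £15; on suppliers: £12. (They sum to £27.)
The less price-elastic side of the market bears the larger share of a per-unit tax.

Buyers bear £15 per month; suppliers bear £12 per month.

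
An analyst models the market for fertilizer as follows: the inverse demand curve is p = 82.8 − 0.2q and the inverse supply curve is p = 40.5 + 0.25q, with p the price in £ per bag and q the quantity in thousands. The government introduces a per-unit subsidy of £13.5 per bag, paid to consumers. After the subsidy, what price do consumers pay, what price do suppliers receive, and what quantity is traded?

Inverting to q(p) form: qd = 414 − 5p; qs = 4p − 162.
Before the subsidy: set 414 − 5p = 4p − 162 → p* = £64, q* = 94.
With a per-unit subsidy paid to consumers, each effectively pays p − 13.5, so demand becomes qd = 414 − 5(p − 13.5).
New equilibrium: consumers pay £58, suppliers receive £71.5, q = 124. (Wedge: pb − ps = −13.5.)

Consumers pay £58; suppliers receive £71.5; quantity = 124.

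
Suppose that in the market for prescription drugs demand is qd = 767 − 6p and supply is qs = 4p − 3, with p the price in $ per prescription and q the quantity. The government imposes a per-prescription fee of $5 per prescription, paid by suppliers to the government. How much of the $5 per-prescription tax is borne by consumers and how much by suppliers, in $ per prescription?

Consumers bear $2 per prescription; suppliers bear $3 per prescription.

Before the tax: set 767 − 6p = 4p − 3 → p* = $77, q* = 305.
With the tax collected from suppliers, supply shifts: qs = 4(p − 5) − 3.
Solving gives q = 293 with consumers paying $79 and suppliers receiving $74 (the $5 wedge).
Burden on consumers: $2; on suppliers: $3. (They sum to $5.)
The less price-elastic side of the market bears the larger share of a per-unit tax.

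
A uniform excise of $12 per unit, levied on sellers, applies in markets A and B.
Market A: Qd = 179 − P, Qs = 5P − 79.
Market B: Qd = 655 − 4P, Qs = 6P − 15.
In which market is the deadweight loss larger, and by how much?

Market B, by $112.8.

Market A: pre-tax P* = $43, Q* = 136; post-tax Q = 126; deadweight loss = $60.
Market B: pre-tax P* = $67, Q* = 387; post-tax Q = 358.2; deadweight loss = $172.8.
Difference: $60 vs $172.8 → market B is larger by $112.8.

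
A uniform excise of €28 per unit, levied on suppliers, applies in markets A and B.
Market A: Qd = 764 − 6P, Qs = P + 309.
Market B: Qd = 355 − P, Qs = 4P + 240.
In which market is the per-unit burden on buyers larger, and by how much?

Market B, by €18.4.

Market A: pre-tax P* = €65, Q* = 374; post-tax Q = 350; per-unit burden on buyers = €4.
Market B: pre-tax P* = €23, Q* = 332; post-tax Q = 309.6; per-unit burden on buyers = €22.4.
Difference: €4 vs €22.4 → market B is larger by €18.4.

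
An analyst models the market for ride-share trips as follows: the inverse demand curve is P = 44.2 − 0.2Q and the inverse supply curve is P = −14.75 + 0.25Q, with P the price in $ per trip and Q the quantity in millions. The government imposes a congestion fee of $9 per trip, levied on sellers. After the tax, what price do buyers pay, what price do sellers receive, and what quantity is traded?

Rewrite in direct form: Qd = 221 − 5P and Qs = 4P + 59.
Before the tax: set 221 − 5P = 4P + 59 → P* = $18, Q* = 131.
With the tax collected from sellers, supply shifts: Qs = 4(P − 9) + 59.
New equilibrium: buyers pay $22, sellers receive $13, Q = 111. (Wedge: Pb − Ps = 9.)
The less price-elastic side of the market bears the larger share of a per-unit tax.

Buyers pay $22; sellers receive $13; quantity = 111.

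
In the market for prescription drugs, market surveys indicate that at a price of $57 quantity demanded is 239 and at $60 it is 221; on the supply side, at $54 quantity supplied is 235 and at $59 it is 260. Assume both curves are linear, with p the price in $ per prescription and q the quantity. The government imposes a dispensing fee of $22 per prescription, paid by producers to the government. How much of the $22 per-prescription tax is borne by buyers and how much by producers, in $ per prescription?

Demand slope: (221 − 239)/(60 − 57) = -6, so qd = 581 − 6p.
Supply slope: (260 − 235)/(59 − 54) = 5, so qs = 5p − 35.
Before the tax: set 581 − 6p = 5p − 35 → p* = $56, q* = 245.
With the tax collected from producers, supply shifts: qs = 5(p − 22) − 35.
Solving gives q = 185 with buyers paying $66 and producers receiving $44 (the $22 wedge).
Burden on buyers: $10; on producers: $12. (They sum to $22.)
The less price-elastic side of the market bears the larger share of a per-unit tax.

Buyers bear $10 per prescription; producers bear $12 per prescription.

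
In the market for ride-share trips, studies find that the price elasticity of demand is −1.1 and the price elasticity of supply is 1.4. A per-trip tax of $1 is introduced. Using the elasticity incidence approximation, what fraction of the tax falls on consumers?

Consumers' share ≈ 0.56.

Incidence ratio: consumers' share ≈ εs / (εs + |εd|) = 1.4 / (1.4 + 1.1) = 0.56.
Supply is the more elastic side, so consumers bear the larger share.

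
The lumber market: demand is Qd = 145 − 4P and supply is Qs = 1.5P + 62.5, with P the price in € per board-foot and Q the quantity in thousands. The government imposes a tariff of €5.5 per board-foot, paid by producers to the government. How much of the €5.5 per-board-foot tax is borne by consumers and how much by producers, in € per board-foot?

Without the tax, 145 − 4P = 1.5P + 62.5 gives 5.5P = 82.5, so P* = €15 and Q* = 85.
With the tax collected from producers, supply shifts: Qs = 1.5(P − 5.5) + 62.5.
Solving gives Q = 79 with consumers paying €16.5 and producers receiving €11 (the €5.5 wedge).
Burden on consumers: €1.5; on producers: €4. (They sum to €5.5.)
The less price-elastic side of the market bears the larger share of a per-unit tax.

Consumers bear €1.5 per board-foot; producers bear €4 per board-foot.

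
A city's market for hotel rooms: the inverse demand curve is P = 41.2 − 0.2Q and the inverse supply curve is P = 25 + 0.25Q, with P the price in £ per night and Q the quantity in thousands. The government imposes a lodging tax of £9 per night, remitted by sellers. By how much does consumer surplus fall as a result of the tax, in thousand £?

Consumer surplus falls by £104 thousand.

Inverting to Q(P) form: Qd = 206 − 5P; Qs = 4P − 100.
Without the tax, 206 − 5P = 4P − 100 gives 9P = 306, so P* = £34 and Q* = 36.
With the tax collected from sellers, supply shifts: Qs = 4(P − 9) − 100.
Solving gives Q = 16 with consumers paying £38 and sellers receiving £29 (the £9 wedge).
ΔCS is the trapezoid between Q = 16 and Q = 36 of height £4: ½ · (36 + 16) · 4 = £104.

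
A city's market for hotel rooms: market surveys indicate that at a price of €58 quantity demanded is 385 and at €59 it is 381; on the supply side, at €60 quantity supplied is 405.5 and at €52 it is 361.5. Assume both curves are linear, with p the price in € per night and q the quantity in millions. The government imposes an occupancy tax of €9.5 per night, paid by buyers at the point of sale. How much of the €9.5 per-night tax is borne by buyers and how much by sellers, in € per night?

Demand slope: (381 − 385)/(59 − 58) = -4, so qd = 617 − 4p.
Supply slope: (361.5 − 405.5)/(52 − 60) = 5.5, so qs = 5.5p + 75.5.
Without the tax, 617 − 4p = 5.5p + 75.5 gives 9.5p = 541.5, so p* = €57 and q* = 389.
With the tax collected from buyers, demand (in seller-price terms) shifts: qd = 617 − 4(p + 9.5).
New equilibrium: buyers pay €62.5, sellers receive €53, q = 367. (Wedge: pb − ps = 9.5.)
Burden on buyers: €5.5; on sellers: €4. (They sum to €9.5.)
The less price-elastic side of the market bears the larger share of a per-unit tax.

Buyers bear €5.5 per night; sellers bear €4 per night.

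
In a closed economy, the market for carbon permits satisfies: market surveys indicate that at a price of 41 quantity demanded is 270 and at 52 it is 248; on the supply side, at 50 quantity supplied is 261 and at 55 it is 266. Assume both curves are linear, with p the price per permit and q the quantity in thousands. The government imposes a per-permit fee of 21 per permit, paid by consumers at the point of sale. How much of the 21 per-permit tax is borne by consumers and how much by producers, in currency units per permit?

Consumers bear 7 per permit; producers bear 14 per permit.

Demand slope: (248 − 270)/(52 − 41) = -2, so qd = 352 − 2p.
Supply slope: (266 − 261)/(55 − 50) = 1, so qs = p + 211.
Before the tax: set 352 − 2p = p + 211 → p* = 47, q* = 258.
With the tax collected from consumers, demand (in seller-price terms) shifts: qd = 352 − 2(p + 21).
Solving gives q = 244 with consumers paying 54 and producers receiving 33 (the 21 wedge).
Burden on consumers: 7; on producers: 14. (They sum to 21.)
The less price-elastic side of the market bears the larger share of a per-unit tax.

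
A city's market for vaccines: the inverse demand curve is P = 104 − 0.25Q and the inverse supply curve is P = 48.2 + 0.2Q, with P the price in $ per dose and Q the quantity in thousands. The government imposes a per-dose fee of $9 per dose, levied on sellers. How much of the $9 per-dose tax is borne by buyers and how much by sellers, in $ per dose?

Rewrite in direct form: Qd = 416 − 4P and Qs = 5P − 241.
Before the tax: set 416 − 4P = 5P − 241 → P* = $73, Q* = 124.
With the tax collected from sellers, supply shifts: Qs = 5(P − 9) − 241.
Solving gives Q = 104 with buyers paying $78 and sellers receiving $69 (the $9 wedge).
Burden on buyers: $5; on sellers: $4. (They sum to $9.)
The less price-elastic side of the market bears the larger share of a per-unit tax.

Buyers bear $5 per dose; sellers bear $4 per dose.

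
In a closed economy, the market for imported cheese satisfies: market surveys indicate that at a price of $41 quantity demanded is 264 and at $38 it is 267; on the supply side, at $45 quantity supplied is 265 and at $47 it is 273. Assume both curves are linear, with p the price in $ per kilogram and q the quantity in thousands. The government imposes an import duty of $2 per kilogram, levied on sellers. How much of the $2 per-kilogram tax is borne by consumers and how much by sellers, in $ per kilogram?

Consumers bear $1.6 per kilogram; sellers bear $0.4 per kilogram.

Demand slope: (267 − 264)/(38 − 41) = -1, so qd = 305 − p.
Supply slope: (273 − 265)/(47 − 45) = 4, so qs = 4p + 85.
Before the tax: set 305 − p = 4p + 85 → p* = $44, q* = 261.
With the tax collected from sellers, supply shifts: qs = 4(p − 2) + 85.
New equilibrium: consumers pay $45.6, sellers receive $43.6, q = 259.4. (Wedge: pb − ps = 2.)
Burden on consumers: $1.6; on sellers: $0.4. (They sum to $2.)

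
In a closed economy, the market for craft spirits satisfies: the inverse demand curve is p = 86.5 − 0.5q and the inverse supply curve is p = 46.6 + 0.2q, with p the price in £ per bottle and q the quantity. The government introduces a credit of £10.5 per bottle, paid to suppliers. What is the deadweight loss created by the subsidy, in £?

Inverting to q(p) form: qd = 173 − 2p; qs = 5p − 233.
Without the subsidy, 173 − 2p = 5p − 233 gives 7p = 406, so p* = £58 and q* = 57.
With a per-unit subsidy paid to suppliers, each receives p + 10.5 per unit sold, so supply becomes qs = 5(p + 10.5) − 233.
New equilibrium: consumers pay £50.5, suppliers receive £61, q = 72. (Wedge: pb − ps = −10.5.)
Quantity rises by |ΔQ| = |57 − 72| = 15.
DWL = ½ · t · |ΔQ| = ½ · 10.5 · 15 = £78.75.

Deadweight loss = £78.75.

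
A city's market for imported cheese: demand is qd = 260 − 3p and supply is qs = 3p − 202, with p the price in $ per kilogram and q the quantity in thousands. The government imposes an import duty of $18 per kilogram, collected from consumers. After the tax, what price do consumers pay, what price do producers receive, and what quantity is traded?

Without the tax, 260 − 3p = 3p − 202 gives 6p = 462, so p* = $77 and q* = 29.
With the tax collected from consumers, demand (in seller-price terms) shifts: qd = 260 − 3(p + 18).
New equilibrium: consumers pay $86, producers receive $68, q = 2. (Wedge: pb − ps = 18.)
The less price-elastic side of the market bears the larger share of a per-unit tax.

Consumers pay $86; producers receive $68; quantity = 2.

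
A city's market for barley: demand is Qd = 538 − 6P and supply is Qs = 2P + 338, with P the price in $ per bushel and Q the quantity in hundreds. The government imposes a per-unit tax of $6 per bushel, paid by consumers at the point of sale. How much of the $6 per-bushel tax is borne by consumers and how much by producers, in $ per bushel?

Consumers bear $1.5 per bushel; producers bear $4.5 per bushel.

Without the tax, 538 − 6P = 2P + 338 gives 8P = 200, so P* = $25 and Q* = 388.
With the tax collected from consumers, demand (in seller-price terms) shifts: Qd = 538 − 6(P + 6).
New equilibrium: consumers pay $26.5, producers receive $20.5, Q = 379. (Wedge: Pb − Ps = 6.)
Burden on consumers: $1.5; on producers: $4.5. (They sum to $6.)
The less price-elastic side of the market bears the larger share of a per-unit tax.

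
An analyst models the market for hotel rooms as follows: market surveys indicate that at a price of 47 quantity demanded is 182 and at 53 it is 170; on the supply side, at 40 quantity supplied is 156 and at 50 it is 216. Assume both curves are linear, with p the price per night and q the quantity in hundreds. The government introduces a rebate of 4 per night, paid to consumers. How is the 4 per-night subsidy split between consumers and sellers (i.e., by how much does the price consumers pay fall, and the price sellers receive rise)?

Demand slope: (170 − 182)/(53 − 47) = -2, so qd = 276 − 2p.
Supply slope: (216 − 156)/(50 − 40) = 6, so qs = 6p − 84.
Without the subsidy, 276 − 2p = 6p − 84 gives 8p = 360, so p* = 45 and q* = 186.
With a per-unit subsidy paid to consumers, each effectively pays p − 4, so demand becomes qd = 276 − 2(p − 4).
Solving gives q = 192 with consumers paying 42 and sellers receiving 46 (the 4 wedge).
Gain to consumers: 3; to sellers: 1. (They sum to 4.)

Consumers gain 3 per night; sellers gain 1 per night.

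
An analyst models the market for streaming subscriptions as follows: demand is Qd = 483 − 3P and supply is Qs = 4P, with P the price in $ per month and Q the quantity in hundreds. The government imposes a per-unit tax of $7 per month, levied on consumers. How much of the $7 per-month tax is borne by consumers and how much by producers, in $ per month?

Consumers bear $4 per month; producers bear $3 per month.

Without the tax, 483 − 3P = 4P gives 7P = 483, so P* = $69 and Q* = 276.
With the tax collected from consumers, demand (in seller-price terms) shifts: Qd = 483 − 3(P + 7).
New equilibrium: consumers pay $73, producers receive $66, Q = 264. (Wedge: Pb − Ps = 7.)
Burden on consumers: $4; on producers: $3. (They sum to $7.)
The less price-elastic side of the market bears the larger share of a per-unit tax.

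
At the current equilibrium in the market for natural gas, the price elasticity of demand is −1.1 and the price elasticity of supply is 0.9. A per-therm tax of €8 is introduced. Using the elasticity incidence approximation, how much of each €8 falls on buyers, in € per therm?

Buyers bear ≈ €3.6 per therm.

Incidence ratio: buyers' share ≈ εs / (εs + |εd|) = 0.9 / (0.9 + 1.1) = 0.45.
So buyers bear ≈ 0.45 × €8 = €3.6; suppliers bear €4.4.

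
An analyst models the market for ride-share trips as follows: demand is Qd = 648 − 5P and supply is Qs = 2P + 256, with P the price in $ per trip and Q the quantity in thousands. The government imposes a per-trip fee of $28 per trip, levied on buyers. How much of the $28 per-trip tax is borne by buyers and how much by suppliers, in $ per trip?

Without the tax, 648 − 5P = 2P + 256 gives 7P = 392, so P* = $56 and Q* = 368.
With the tax collected from buyers, demand (in seller-price terms) shifts: Qd = 648 − 5(P + 28).
Solving gives Q = 328 with buyers paying $64 and suppliers receiving $36 (the $28 wedge).
Burden on buyers: $8; on suppliers: $20. (They sum to $28.)

Buyers bear $8 per trip; suppliers bear $20 per trip.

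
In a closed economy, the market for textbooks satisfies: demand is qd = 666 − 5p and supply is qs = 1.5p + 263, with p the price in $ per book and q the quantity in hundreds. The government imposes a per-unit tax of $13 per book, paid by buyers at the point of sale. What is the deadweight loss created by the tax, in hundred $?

Deadweight loss = $97.5 hundred.

Before the tax: set 666 − 5p = 1.5p + 263 → p* = $62, q* = 356.
With the tax collected from buyers, demand (in seller-price terms) shifts: qd = 666 − 5(p + 13).
Solving gives q = 341 with buyers paying $65 and producers receiving $52 (the $13 wedge).
Quantity falls by |ΔQ| = |356 − 341| = 15.
DWL = ½ · t · |ΔQ| = ½ · 13 · 15 = $97.5.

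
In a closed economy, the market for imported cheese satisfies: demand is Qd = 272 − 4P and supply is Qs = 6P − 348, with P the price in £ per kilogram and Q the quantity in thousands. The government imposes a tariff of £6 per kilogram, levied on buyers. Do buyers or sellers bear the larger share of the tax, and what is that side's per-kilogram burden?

Without the tax, 272 − 4P = 6P − 348 gives 10P = 620, so P* = £62 and Q* = 24.
With the tax collected from buyers, demand (in seller-price terms) shifts: Qd = 272 − 4(P + 6).
Solving gives Q = 9.6 with buyers paying £65.6 and sellers receiving £59.6 (the £6 wedge).
Per-kilogram burden: buyers £3.6, sellers £2.4.
Buyers take the larger share because demand is less price-elastic here (demand slope 4 vs supply slope 6).

Buyers bear the larger share: £3.6 per kilogram.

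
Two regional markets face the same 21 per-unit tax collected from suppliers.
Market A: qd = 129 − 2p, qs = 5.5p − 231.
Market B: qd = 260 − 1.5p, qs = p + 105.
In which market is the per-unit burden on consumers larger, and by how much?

Market A: pre-tax p* = 48, q* = 33; post-tax q = 2.2; per-unit burden on consumers = 15.4.
Market B: pre-tax p* = 62, q* = 167; post-tax q = 154.4; per-unit burden on consumers = 8.4.
Difference: 15.4 vs 8.4 → market A is larger by 7.

Market A, by 7.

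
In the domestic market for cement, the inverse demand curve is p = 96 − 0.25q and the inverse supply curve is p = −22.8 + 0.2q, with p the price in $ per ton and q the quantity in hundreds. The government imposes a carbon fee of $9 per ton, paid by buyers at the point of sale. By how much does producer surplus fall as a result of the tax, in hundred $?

Rewrite in direct form: qd = 384 − 4p and qs = 5p + 114.
Before the tax: set 384 − 4p = 5p + 114 → p* = $30, q* = 264.
With the tax collected from buyers, demand (in seller-price terms) shifts: qd = 384 − 4(p + 9).
New equilibrium: buyers pay $35, producers receive $26, q = 244. (Wedge: pb − ps = 9.)
ΔPS is the trapezoid between Q = 244 and Q = 264 of height $4: ½ · (264 + 244) · 4 = $1016.

Producer surplus falls by $1016 hundred.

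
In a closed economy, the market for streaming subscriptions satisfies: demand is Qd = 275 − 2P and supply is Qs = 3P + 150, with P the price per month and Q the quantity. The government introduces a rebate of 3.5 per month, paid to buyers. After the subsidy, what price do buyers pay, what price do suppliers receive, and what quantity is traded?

Buyers pay 22.9; suppliers receive 26.4; quantity = 229.2.

Without the subsidy, 275 − 2P = 3P + 150 gives 5P = 125, so P* = 25 and Q* = 225.
With a per-unit subsidy paid to buyers, each effectively pays P − 3.5, so demand becomes Qd = 275 − 2(P − 3.5).
New equilibrium: buyers pay 22.9, suppliers receive 26.4, Q = 229.2. (Wedge: Pb − Ps = −3.5.)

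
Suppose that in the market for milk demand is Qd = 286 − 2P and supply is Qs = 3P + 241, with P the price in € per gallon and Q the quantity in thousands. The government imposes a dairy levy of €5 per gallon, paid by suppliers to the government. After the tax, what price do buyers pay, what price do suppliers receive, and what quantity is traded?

Buyers pay €12; suppliers receive €7; quantity = 262.

Without the tax, 286 − 2P = 3P + 241 gives 5P = 45, so P* = €9 and Q* = 268.
With the tax collected from suppliers, supply shifts: Qs = 3(P − 5) + 241.
Solving gives Q = 262 with buyers paying €12 and suppliers receiving €7 (the €5 wedge).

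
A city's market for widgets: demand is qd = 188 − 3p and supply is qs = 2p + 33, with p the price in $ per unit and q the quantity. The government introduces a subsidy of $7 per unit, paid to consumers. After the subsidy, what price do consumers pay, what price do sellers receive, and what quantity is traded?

Before the subsidy: set 188 − 3p = 2p + 33 → p* = $31, q* = 95.
With a per-unit subsidy paid to consumers, each effectively pays p − 7, so demand becomes qd = 188 − 3(p − 7).
Solving gives q = 103.4 with consumers paying $28.2 and sellers receiving $35.2 (the $7 wedge).

Consumers pay $28.2; sellers receive $35.2; quantity = 103.4.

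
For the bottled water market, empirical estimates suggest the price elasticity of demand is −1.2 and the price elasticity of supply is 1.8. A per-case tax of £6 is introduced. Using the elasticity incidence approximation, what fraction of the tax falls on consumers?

Consumers' share ≈ 0.6.

Incidence ratio: consumers' share ≈ εs / (εs + |εd|) = 1.8 / (1.8 + 1.2) = 0.6.
Supply is the more elastic side, so consumers bear the larger share.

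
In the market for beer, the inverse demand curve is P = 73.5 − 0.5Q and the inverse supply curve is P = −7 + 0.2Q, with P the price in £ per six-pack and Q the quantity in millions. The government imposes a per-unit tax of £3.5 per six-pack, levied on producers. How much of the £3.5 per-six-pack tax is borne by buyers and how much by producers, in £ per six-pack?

Rewrite in direct form: Qd = 147 − 2P and Qs = 5P + 35.
Before the tax: set 147 − 2P = 5P + 35 → P* = £16, Q* = 115.
With the tax collected from producers, supply shifts: Qs = 5(P − 3.5) + 35.
New equilibrium: buyers pay £18.5, producers receive £15, Q = 110. (Wedge: Pb − Ps = 3.5.)
Burden on buyers: £2.5; on producers: £1. (They sum to £3.5.)

Buyers bear £2.5 per six-pack; producers bear £1 per six-pack.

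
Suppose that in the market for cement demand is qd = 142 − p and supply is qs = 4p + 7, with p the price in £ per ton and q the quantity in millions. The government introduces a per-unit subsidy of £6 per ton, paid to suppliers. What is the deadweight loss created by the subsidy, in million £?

Deadweight loss = £14.4 million.

Without the subsidy, 142 − p = 4p + 7 gives 5p = 135, so p* = £27 and q* = 115.
With a per-unit subsidy paid to suppliers, each receives p + 6 per unit sold, so supply becomes qs = 4(p + 6) + 7.
Solving gives q = 119.8 with buyers paying £22.2 and suppliers receiving £28.2 (the £6 wedge).
Quantity rises by |ΔQ| = |115 − 119.8| = 4.8.
DWL = ½ · t · |ΔQ| = ½ · 6 · 4.8 = £14.4.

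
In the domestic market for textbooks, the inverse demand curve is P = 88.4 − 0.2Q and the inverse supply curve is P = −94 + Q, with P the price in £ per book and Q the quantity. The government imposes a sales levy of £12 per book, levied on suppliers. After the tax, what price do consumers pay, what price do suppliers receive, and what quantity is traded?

Consumers pay £60; suppliers receive £48; quantity = 142.

Rewrite in direct form: Qd = 442 − 5P and Qs = P + 94.
Without the tax, 442 − 5P = P + 94 gives 6P = 348, so P* = £58 and Q* = 152.
With the tax collected from suppliers, supply shifts: Qs = (P − 12) + 94.
Solving gives Q = 142 with consumers paying £60 and suppliers receiving £48 (the £12 wedge).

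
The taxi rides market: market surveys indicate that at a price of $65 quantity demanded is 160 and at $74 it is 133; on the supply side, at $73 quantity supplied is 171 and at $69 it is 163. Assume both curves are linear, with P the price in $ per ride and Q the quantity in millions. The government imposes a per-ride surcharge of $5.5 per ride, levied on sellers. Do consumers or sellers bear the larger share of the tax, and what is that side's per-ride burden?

Demand slope: (133 − 160)/(74 − 65) = -3, so Qd = 355 − 3P.
Supply slope: (163 − 171)/(69 − 73) = 2, so Qs = 2P + 25.
Before the tax: set 355 − 3P = 2P + 25 → P* = $66, Q* = 157.
With the tax collected from sellers, supply shifts: Qs = 2(P − 5.5) + 25.
New equilibrium: consumers pay $68.2, sellers receive $62.7, Q = 150.4. (Wedge: Pb − Ps = 5.5.)
Per-ride burden: consumers $2.2, sellers $3.3.
Sellers take the larger share because supply is less price-elastic here (demand slope 3 vs supply slope 2).
The less price-elastic side of the market bears the larger share of a per-unit tax.

Sellers bear the larger share: $3.3 per ride.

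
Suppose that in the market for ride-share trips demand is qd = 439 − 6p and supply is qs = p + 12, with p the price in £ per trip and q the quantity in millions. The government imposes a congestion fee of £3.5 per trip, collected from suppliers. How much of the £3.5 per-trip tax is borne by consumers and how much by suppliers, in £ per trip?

Before the tax: set 439 − 6p = p + 12 → p* = £61, q* = 73.
With the tax collected from suppliers, supply shifts: qs = (p − 3.5) + 12.
Solving gives q = 70 with consumers paying £61.5 and suppliers receiving £58 (the £3.5 wedge).
Burden on consumers: £0.5; on suppliers: £3. (They sum to £3.5.)
The less price-elastic side of the market bears the larger share of a per-unit tax.

Consumers bear £0.5 per trip; suppliers bear £3 per trip.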